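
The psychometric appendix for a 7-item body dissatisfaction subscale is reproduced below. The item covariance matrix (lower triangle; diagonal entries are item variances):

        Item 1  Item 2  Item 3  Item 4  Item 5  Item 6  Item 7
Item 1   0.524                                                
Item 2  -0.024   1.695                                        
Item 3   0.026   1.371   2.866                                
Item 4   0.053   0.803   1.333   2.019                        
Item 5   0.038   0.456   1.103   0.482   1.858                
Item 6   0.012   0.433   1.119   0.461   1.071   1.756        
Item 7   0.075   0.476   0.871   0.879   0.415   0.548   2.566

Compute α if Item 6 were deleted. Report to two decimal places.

Remaining items: Item 1, Item 2, Item 3, Item 4, Item 5, Item 7 (k = 6).
Σσᵢ² = 0.524 + 1.695 + 2.866 + 2.019 + 1.858 + 2.566 = 11.528
σ²_total = 11.528 + 2 × 8.357 = 28.242
α (item deleted) = (6/5)·(1 − 11.528/28.242) = 0.71

α = 0.71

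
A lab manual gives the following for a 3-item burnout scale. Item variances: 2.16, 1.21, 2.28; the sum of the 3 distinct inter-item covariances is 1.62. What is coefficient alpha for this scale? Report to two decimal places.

α = 0.55

ΣVar(i) = 2.16 + 1.21 + 2.28 = 5.65
Sum of distinct covariances = 1.62
total variance = ΣVar(i) + 2·Σcov = 5.65 + 2 × 1.62 = 8.89
α = (3/2)·(1 − 5.65/8.89) = 0.55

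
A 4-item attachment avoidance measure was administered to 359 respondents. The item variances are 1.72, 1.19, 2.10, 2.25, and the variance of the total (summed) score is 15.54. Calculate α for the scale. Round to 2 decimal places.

ΣVar(i) = 1.72 + 1.19 + 2.10 + 2.25 = 7.26
α = (k/(k−1))·(1 − ΣVar(i)/σ²_total) = (4/3)·(1 − 7.26/15.54) = 0.71

α = 0.71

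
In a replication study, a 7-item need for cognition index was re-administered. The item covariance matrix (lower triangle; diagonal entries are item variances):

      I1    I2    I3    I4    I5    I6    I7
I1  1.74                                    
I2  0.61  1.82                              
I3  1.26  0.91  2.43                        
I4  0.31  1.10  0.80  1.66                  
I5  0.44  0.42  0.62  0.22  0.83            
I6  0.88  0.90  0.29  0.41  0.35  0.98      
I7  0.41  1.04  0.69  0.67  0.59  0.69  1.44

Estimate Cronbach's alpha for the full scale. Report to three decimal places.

sum of item variances = 1.74 + 1.82 + 2.43 + 1.66 + 0.83 + 0.98 + 1.44 = 10.90
Σ_{i<j} σ_ij = 13.61
σ²_T = 10.90 + 2 × 13.61 = 38.12
α = (k/(k−1))·(1 − sum of item variances/σ²_T) = (7/6)·(1 − 10.90/38.12) = 0.833

Cronbach's alpha = 0.833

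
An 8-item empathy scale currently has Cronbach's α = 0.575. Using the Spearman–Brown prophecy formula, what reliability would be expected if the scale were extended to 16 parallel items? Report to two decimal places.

Length factor m = 16/8 = 2.0000
α' = m·α / (1 + (m−1)·α)
   = 16/8 × 0.575 / (1 + (16/8 − 1) × 0.575)
   = 1.1500 / 1.5750 = 0.73

predicted reliability = 0.73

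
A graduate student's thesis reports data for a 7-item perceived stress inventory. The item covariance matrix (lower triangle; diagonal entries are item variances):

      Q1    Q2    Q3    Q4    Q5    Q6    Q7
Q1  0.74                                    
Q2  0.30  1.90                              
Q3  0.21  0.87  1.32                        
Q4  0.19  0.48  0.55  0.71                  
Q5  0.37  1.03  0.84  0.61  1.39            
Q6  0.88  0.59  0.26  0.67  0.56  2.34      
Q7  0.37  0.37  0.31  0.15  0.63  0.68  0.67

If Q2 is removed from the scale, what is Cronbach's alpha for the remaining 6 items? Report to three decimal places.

α = 0.804

Remaining items: Q1, Q3, Q4, Q5, Q6, Q7 (k = 6).
ΣVar(i) = 0.74 + 1.32 + 0.71 + 1.39 + 2.34 + 0.67 = 7.17
Var(T) = 7.17 + 2 × 7.28 = 21.73
α (item deleted) = (6/5)·(1 − 7.17/21.73) = 0.804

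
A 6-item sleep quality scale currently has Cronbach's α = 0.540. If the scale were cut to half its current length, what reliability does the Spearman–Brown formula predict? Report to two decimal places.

predicted reliability = 0.37

Length factor m = 1/2
α' = m·α / (1 − (1−m)·α)
   = 1/2 × 0.540 / (1 − (1 − 1/2) × 0.540)
   = 0.2700 / 0.7300 = 0.37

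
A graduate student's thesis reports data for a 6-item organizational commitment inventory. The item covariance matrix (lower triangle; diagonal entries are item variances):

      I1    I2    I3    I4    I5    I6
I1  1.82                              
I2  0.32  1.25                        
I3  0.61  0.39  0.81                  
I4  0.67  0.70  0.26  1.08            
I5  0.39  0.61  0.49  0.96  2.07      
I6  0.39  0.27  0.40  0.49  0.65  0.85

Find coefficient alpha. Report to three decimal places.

ΣVar(i) = 1.82 + 1.25 + 0.81 + 1.08 + 2.07 + 0.85 = 7.88
Sum of the distinct covariances = 7.60
Var(T) = 7.88 + 2 × 7.60 = 23.08
α = (k/(k−1))·(1 − ΣVar(i)/Var(T)) = (6/5)·(1 − 7.88/23.08) = 0.790

α = 0.790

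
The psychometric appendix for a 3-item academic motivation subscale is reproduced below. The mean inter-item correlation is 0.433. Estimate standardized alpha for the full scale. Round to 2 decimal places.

standardized alpha = 0.70

Standardized α = k·r̄ / (1 + (k−1)·r̄) = 3 × 0.433 / (1 + 2 × 0.433)
  = 1.2990 / 1.8660 = 0.70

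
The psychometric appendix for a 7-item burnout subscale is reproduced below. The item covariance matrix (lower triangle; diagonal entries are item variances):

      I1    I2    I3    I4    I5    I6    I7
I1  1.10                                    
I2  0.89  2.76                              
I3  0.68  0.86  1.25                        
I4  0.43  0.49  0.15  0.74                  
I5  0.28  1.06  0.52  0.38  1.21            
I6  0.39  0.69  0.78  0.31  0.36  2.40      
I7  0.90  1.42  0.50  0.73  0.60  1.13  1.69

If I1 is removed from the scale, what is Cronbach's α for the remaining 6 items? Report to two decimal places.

Cronbach's α = 0.80

Remaining items: I2, I3, I4, I5, I6, I7 (k = 6).
Σσ²ᵢ = 2.76 + 1.25 + 0.74 + 1.21 + 2.40 + 1.69 = 10.05
σ²_T = 10.05 + 2 × 9.98 = 30.01
α (item deleted) = (6/5)·(1 − 10.05/30.01) = 0.80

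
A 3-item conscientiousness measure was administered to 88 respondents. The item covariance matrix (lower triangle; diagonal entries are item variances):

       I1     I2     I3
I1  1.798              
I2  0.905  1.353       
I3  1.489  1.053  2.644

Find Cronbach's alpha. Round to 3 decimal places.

Σσ²ᵢ = 1.798 + 1.353 + 2.644 = 5.795
Σ_{i<j} σ_ij = 3.447
σ²_T = 5.795 + 2 × 3.447 = 12.689
α = (k/(k−1))·(1 − Σσ²ᵢ/σ²_T) = (3/2)·(1 − 5.795/12.689) = 0.815

α = 0.815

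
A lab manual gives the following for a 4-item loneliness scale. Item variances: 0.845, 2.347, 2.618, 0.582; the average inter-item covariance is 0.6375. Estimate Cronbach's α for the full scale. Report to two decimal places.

α = 0.73

Σσᵢ² = 0.845 + 2.347 + 2.618 + 0.582 = 6.392
Sum of the 6 distinct covariances = 6 × 0.6375 = 3.8250
σ²_T = Σσᵢ² + 2·Σcov = 6.392 + 2 × 3.8250 = 14.0420
α = (4/3)·(1 − 6.392/14.0420) = 0.73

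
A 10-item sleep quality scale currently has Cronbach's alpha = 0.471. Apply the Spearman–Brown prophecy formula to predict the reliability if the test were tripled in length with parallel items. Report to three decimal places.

predicted reliability = 0.728

Length factor m = 3
α' = m·α / (1 + (m−1)·α)
   = 3 × 0.471 / (1 + (3 − 1) × 0.471)
   = 1.4130 / 1.9420 = 0.728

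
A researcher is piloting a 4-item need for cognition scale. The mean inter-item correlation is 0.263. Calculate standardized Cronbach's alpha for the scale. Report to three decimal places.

Standardized α = k·r̄ / (1 + (k−1)·r̄) = 4 × 0.263 / (1 + 3 × 0.263)
  = 1.0520 / 1.7890 = 0.588

standardized Cronbach's alpha = 0.588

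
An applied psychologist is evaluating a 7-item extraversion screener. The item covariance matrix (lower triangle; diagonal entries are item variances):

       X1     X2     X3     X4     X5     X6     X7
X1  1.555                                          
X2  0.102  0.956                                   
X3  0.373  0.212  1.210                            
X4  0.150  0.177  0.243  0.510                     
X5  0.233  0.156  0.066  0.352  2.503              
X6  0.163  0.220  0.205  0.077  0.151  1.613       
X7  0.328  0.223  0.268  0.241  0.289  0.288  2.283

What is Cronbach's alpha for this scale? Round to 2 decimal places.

ΣVar(i) = 1.555 + 0.956 + 1.210 + 0.510 + 2.503 + 1.613 + 2.283 = 10.630
Sum of the distinct covariances = 4.517
σ²_T = 10.630 + 2 × 4.517 = 19.664
α = (k/(k−1))·(1 − ΣVar(i)/σ²_T) = (7/6)·(1 − 10.630/19.664) = 0.54

Cronbach's alpha = 0.54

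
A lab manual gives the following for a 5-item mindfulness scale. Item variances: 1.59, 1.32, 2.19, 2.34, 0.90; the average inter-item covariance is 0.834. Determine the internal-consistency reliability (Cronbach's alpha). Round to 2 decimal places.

α = 0.83

Σσᵢ² = 1.59 + 1.32 + 2.19 + 2.34 + 0.90 = 8.34
Sum of the 10 distinct covariances = 10 × 0.834 = 8.340
Var(T) = Σσᵢ² + 2·Σcov = 8.34 + 2 × 8.340 = 25.020
α = (5/4)·(1 − 8.34/25.020) = 0.83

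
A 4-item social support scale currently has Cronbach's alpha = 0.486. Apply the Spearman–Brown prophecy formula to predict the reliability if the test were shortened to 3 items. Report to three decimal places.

Length factor m = 3/4 = 0.7500
α' = m·α / (1 − (1−m)·α)
   = 3/4 × 0.486 / (1 − (1 − 3/4) × 0.486)
   = 0.3645 / 0.8785 = 0.415

predicted reliability = 0.415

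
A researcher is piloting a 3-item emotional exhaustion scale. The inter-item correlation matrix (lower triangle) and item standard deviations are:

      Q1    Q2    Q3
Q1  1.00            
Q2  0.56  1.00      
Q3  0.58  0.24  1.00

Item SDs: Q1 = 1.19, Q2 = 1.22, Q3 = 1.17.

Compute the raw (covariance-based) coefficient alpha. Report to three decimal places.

Σσ²ᵢ = 1.19² + 1.22² + 1.17² = 4.2734
Covariances σ_ij = r_ij · s_i · s_j:
  σ(Q1,Q2) = 0.56 × 1.19 × 1.22 = 0.8130
  σ(Q1,Q3) = 0.58 × 1.19 × 1.17 = 0.8075
  σ(Q2,Q3) = 0.24 × 1.22 × 1.17 = 0.3426
σ²_T = Σσ²ᵢ + 2·Σσ_ij = 4.2734 + 2 × 1.9631 = 8.1996
α = (3/2)·(1 − 4.2734/8.1996) = 0.718

coefficient alpha = 0.718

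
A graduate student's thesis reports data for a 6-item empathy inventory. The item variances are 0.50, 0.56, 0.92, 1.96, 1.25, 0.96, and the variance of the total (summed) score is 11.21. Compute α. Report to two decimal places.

α = 0.54

Σσ²ᵢ = 0.50 + 0.56 + 0.92 + 1.96 + 1.25 + 0.96 = 6.15
α = (k/(k−1))·(1 − Σσ²ᵢ/σ²_T) = (6/5)·(1 − 6.15/11.21) = 0.54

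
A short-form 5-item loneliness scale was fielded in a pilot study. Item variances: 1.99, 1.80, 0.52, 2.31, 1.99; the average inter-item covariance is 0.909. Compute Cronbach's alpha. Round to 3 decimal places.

sum of item variances = 1.99 + 1.80 + 0.52 + 2.31 + 1.99 = 8.61
Sum of the 10 distinct covariances = 10 × 0.909 = 9.090
Var(T) = sum of item variances + 2·Σcov = 8.61 + 2 × 9.090 = 26.790
α = (5/4)·(1 − 8.61/26.790) = 0.848

α = 0.848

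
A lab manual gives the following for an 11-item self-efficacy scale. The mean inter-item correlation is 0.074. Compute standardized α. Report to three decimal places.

standardized α = 0.468

Standardized α = k·r̄ / (1 + (k−1)·r̄) = 11 × 0.074 / (1 + 10 × 0.074)
  = 0.8140 / 1.7400 = 0.468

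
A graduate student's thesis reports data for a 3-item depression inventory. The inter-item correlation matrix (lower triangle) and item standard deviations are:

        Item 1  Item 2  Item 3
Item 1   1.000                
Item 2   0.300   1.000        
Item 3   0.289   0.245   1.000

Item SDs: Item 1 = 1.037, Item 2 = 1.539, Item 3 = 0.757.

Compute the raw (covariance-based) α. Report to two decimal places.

Σσ²ᵢ = 1.037² + 1.539² + 0.757² = 4.0169
Covariances σ_ij = r_ij · s_i · s_j:
  σ(Item 1,Item 2) = 0.300 × 1.037 × 1.539 = 0.4788
  σ(Item 1,Item 3) = 0.289 × 1.037 × 0.757 = 0.2269
  σ(Item 2,Item 3) = 0.245 × 1.539 × 0.757 = 0.2854
σ²_T = Σσ²ᵢ + 2·Σσ_ij = 4.0169 + 2 × 0.9911 = 5.9991
α = (3/2)·(1 − 4.0169/5.9991) = 0.50

α = 0.50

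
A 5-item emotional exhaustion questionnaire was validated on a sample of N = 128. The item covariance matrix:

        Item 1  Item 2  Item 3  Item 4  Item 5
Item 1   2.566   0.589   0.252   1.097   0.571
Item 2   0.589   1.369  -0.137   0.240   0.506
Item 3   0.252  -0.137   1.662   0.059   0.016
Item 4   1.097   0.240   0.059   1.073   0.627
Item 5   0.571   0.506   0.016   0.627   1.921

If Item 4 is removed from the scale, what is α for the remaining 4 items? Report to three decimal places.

Remaining items: Item 1, Item 2, Item 3, Item 5 (k = 4).
sum of item variances = 2.566 + 1.369 + 1.662 + 1.921 = 7.518
Var(T) = 7.518 + 2 × 1.797 = 11.112
α (item deleted) = (4/3)·(1 − 7.518/11.112) = 0.431

α = 0.431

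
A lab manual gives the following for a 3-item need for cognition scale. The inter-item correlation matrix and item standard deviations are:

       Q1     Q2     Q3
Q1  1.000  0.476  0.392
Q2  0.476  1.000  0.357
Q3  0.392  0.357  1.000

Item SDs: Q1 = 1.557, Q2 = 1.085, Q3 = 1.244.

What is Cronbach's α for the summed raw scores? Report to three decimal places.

Σσ²ᵢ = 1.557² + 1.085² + 1.244² = 5.1490
Covariances σ_ij = r_ij · s_i · s_j:
  σ(Q1,Q2) = 0.476 × 1.557 × 1.085 = 0.8041
  σ(Q1,Q3) = 0.392 × 1.557 × 1.244 = 0.7593
  σ(Q2,Q3) = 0.357 × 1.085 × 1.244 = 0.4819
σ²_T = Σσ²ᵢ + 2·Σσ_ij = 5.1490 + 2 × 2.0453 = 9.2396
α = (3/2)·(1 − 5.1490/9.2396) = 0.664

Cronbach's α = 0.664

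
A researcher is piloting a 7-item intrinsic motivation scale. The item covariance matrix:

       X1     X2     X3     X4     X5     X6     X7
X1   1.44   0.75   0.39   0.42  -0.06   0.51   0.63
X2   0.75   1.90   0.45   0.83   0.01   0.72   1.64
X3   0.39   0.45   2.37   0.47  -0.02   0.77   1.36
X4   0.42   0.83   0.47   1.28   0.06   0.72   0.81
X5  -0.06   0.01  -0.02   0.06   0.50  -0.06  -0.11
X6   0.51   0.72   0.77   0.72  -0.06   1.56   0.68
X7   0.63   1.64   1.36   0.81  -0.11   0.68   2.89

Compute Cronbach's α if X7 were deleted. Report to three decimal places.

α = 0.682

Remaining items: X1, X2, X3, X4, X5, X6 (k = 6).
Σσᵢ² = 1.44 + 1.90 + 2.37 + 1.28 + 0.50 + 1.56 = 9.05
σ²_total = 9.05 + 2 × 5.96 = 20.97
α (item deleted) = (6/5)·(1 − 9.05/20.97) = 0.682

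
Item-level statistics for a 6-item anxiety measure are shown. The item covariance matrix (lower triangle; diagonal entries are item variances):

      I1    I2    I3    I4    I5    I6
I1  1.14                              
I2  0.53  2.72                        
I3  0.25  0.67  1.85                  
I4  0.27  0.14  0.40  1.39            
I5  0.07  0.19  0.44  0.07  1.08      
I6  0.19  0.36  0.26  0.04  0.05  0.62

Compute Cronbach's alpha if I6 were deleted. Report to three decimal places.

Cronbach's alpha = 0.532

Remaining items: I1, I2, I3, I4, I5 (k = 5).
ΣVar(i) = 1.14 + 2.72 + 1.85 + 1.39 + 1.08 = 8.18
Var(T) = 8.18 + 2 × 3.03 = 14.24
α (item deleted) = (5/4)·(1 − 8.18/14.24) = 0.532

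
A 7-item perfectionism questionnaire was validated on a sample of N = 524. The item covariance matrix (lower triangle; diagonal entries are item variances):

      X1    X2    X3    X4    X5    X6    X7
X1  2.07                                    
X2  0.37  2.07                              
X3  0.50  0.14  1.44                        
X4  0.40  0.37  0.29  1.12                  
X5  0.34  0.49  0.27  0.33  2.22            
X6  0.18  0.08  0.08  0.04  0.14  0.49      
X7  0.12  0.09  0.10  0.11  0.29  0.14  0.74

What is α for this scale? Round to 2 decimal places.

ΣVar(i) = 2.07 + 2.07 + 1.44 + 1.12 + 2.22 + 0.49 + 0.74 = 10.15
Sum of off-diagonal covariances = 4.87
σ²_total = 10.15 + 2 × 4.87 = 19.89
α = (k/(k−1))·(1 − ΣVar(i)/σ²_total) = (7/6)·(1 − 10.15/19.89) = 0.57

α = 0.57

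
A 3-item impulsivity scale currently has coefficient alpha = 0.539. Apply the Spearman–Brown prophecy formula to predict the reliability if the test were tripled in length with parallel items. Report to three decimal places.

Length factor m = 3
α' = m·α / (1 + (m−1)·α)
   = 3 × 0.539 / (1 + (3 − 1) × 0.539)
   = 1.6170 / 2.0780 = 0.778

predicted reliability = 0.778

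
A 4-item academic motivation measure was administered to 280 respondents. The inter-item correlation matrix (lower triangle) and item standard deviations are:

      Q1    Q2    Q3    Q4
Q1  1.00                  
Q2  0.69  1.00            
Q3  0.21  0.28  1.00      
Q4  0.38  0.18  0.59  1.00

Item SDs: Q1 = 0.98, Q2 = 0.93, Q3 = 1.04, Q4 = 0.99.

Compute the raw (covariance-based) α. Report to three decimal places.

α = 0.716

Σσ²ᵢ = 0.98² + 0.93² + 1.04² + 0.99² = 3.8870
Covariances σ_ij = r_ij · s_i · s_j:
  σ(Q1,Q2) = 0.69 × 0.98 × 0.93 = 0.6289
  σ(Q1,Q3) = 0.21 × 0.98 × 1.04 = 0.2140
  σ(Q1,Q4) = 0.38 × 0.98 × 0.99 = 0.3687
  σ(Q2,Q3) = 0.28 × 0.93 × 1.04 = 0.2708
  σ(Q2,Q4) = 0.18 × 0.93 × 0.99 = 0.1657
  σ(Q3,Q4) = 0.59 × 1.04 × 0.99 = 0.6075
σ²_T = Σσ²ᵢ + 2·Σσ_ij = 3.8870 + 2 × 2.2556 = 8.3982
α = (4/3)·(1 − 3.8870/8.3982) = 0.716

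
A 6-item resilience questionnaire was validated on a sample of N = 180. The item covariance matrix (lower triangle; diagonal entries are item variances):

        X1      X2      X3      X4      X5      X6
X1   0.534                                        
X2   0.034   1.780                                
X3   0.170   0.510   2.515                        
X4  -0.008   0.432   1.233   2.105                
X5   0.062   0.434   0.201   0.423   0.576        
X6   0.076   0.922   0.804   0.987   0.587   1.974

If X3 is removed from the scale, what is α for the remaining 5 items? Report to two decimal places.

α = 0.66

Remaining items: X1, X2, X4, X5, X6 (k = 5).
Σσ²ᵢ = 0.534 + 1.780 + 2.105 + 0.576 + 1.974 = 6.969
total variance = 6.969 + 2 × 3.949 = 14.867
α (item deleted) = (5/4)·(1 − 6.969/14.867) = 0.66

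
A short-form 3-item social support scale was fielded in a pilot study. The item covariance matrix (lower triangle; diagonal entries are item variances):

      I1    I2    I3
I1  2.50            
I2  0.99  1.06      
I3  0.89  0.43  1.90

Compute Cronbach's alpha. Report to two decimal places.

α = 0.69

ΣVar(i) = 2.50 + 1.06 + 1.90 = 5.46
Σ_{i<j} σ_ij = 2.31
σ²_total = 5.46 + 2 × 2.31 = 10.08
α = (k/(k−1))·(1 − ΣVar(i)/σ²_total) = (3/2)·(1 − 5.46/10.08) = 0.69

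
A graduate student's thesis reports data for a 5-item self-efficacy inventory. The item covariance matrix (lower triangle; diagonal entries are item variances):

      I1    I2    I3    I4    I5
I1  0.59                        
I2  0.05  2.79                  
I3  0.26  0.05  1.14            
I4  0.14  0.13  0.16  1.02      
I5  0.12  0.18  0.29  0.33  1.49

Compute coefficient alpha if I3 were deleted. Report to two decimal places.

Remaining items: I1, I2, I4, I5 (k = 4).
ΣVar(i) = 0.59 + 2.79 + 1.02 + 1.49 = 5.89
σ²_total = 5.89 + 2 × 0.95 = 7.79
α (item deleted) = (4/3)·(1 − 5.89/7.79) = 0.33

coefficient alpha = 0.33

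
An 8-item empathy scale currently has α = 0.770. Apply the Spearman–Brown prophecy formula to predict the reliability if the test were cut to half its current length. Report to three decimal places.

predicted reliability = 0.626

Length factor m = 1/2
α' = m·α / (1 − (1−m)·α)
   = 1/2 × 0.770 / (1 − (1 − 1/2) × 0.770)
   = 0.3850 / 0.6150 = 0.626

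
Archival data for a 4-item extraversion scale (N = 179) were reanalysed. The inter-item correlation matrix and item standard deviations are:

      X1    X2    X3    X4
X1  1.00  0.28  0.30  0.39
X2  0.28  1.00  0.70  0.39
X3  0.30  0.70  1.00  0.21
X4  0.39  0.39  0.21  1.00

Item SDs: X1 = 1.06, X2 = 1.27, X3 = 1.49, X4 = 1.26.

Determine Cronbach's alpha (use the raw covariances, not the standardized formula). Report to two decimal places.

Σσ²ᵢ = 1.06² + 1.27² + 1.49² + 1.26² = 6.5442
Covariances σ_ij = r_ij · s_i · s_j:
  σ(X1,X2) = 0.28 × 1.06 × 1.27 = 0.3769
  σ(X1,X3) = 0.30 × 1.06 × 1.49 = 0.4738
  σ(X1,X4) = 0.39 × 1.06 × 1.26 = 0.5209
  σ(X2,X3) = 0.70 × 1.27 × 1.49 = 1.3246
  σ(X2,X4) = 0.39 × 1.27 × 1.26 = 0.6241
  σ(X3,X4) = 0.21 × 1.49 × 1.26 = 0.3943
σ²_T = Σσ²ᵢ + 2·Σσ_ij = 6.5442 + 2 × 3.7146 = 13.9734
α = (4/3)·(1 − 6.5442/13.9734) = 0.71

α = 0.71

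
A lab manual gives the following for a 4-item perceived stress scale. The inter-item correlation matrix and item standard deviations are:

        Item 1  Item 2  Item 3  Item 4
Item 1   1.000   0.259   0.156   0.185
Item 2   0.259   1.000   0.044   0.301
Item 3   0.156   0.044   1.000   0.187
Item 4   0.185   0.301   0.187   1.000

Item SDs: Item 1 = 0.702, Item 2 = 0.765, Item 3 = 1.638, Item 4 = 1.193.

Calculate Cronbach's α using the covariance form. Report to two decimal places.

α = 0.41

Σσ²ᵢ = 0.702² + 0.765² + 1.638² + 1.193² = 5.1843
Covariances σ_ij = r_ij · s_i · s_j:
  σ(Item 1,Item 2) = 0.259 × 0.702 × 0.765 = 0.1391
  σ(Item 1,Item 3) = 0.156 × 0.702 × 1.638 = 0.1794
  σ(Item 1,Item 4) = 0.185 × 0.702 × 1.193 = 0.1549
  σ(Item 2,Item 3) = 0.044 × 0.765 × 1.638 = 0.0551
  σ(Item 2,Item 4) = 0.301 × 0.765 × 1.193 = 0.2747
  σ(Item 3,Item 4) = 0.187 × 1.638 × 1.193 = 0.3654
σ²_T = Σσ²ᵢ + 2·Σσ_ij = 5.1843 + 2 × 1.1686 = 7.5215
α = (4/3)·(1 − 5.1843/7.5215) = 0.41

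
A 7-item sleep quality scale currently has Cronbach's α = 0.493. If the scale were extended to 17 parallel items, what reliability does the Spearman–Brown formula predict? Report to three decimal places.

predicted reliability = 0.703

Length factor m = 17/7 = 2.4286
α' = m·α / (1 + (m−1)·α)
   = 17/7 × 0.493 / (1 + (17/7 − 1) × 0.493)
   = 1.1973 / 1.7043 = 0.703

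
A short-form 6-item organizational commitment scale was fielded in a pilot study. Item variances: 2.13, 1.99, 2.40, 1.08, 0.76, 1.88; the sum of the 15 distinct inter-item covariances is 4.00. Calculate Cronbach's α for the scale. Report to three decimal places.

sum of item variances = 2.13 + 1.99 + 2.40 + 1.08 + 0.76 + 1.88 = 10.24
Sum of distinct covariances = 4.00
total variance = sum of item variances + 2·Σcov = 10.24 + 2 × 4.00 = 18.24
α = (6/5)·(1 − 10.24/18.24) = 0.526

α = 0.526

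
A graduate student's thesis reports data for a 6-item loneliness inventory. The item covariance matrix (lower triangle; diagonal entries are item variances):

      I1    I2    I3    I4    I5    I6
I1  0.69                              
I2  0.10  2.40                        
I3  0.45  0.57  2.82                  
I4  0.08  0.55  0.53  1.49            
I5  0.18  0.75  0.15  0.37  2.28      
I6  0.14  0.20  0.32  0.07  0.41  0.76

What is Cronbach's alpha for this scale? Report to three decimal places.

Cronbach's alpha = 0.579

Σσ²ᵢ = 0.69 + 2.40 + 2.82 + 1.49 + 2.28 + 0.76 = 10.44
Sum of off-diagonal covariances = 4.87
σ²_T = 10.44 + 2 × 4.87 = 20.18
α = (k/(k−1))·(1 − Σσ²ᵢ/σ²_T) = (6/5)·(1 − 10.44/20.18) = 0.579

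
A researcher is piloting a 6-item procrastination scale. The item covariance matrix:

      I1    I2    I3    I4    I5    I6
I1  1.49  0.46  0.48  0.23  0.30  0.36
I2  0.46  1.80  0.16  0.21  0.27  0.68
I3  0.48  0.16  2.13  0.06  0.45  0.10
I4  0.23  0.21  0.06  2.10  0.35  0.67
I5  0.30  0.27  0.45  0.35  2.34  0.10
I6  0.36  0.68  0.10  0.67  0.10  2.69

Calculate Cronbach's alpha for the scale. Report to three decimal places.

α = 0.525

Σσᵢ² = 1.49 + 1.80 + 2.13 + 2.10 + 2.34 + 2.69 = 12.55
Sum of off-diagonal covariances = 4.88
Var(T) = 12.55 + 2 × 4.88 = 22.31
α = (k/(k−1))·(1 − Σσᵢ²/Var(T)) = (6/5)·(1 − 12.55/22.31) = 0.525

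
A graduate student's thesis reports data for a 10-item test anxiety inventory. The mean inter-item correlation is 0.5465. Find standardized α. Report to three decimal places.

Standardized α = k·r̄ / (1 + (k−1)·r̄) = 10 × 0.5465 / (1 + 9 × 0.5465)
  = 5.4650 / 5.9185 = 0.923

α = 0.923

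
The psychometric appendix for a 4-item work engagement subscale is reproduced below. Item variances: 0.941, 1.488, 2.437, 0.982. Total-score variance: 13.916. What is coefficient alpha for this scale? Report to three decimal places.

sum of item variances = 0.941 + 1.488 + 2.437 + 0.982 = 5.848
α = (k/(k−1))·(1 − sum of item variances/total variance) = (4/3)·(1 − 5.848/13.916) = 0.773

coefficient alpha = 0.773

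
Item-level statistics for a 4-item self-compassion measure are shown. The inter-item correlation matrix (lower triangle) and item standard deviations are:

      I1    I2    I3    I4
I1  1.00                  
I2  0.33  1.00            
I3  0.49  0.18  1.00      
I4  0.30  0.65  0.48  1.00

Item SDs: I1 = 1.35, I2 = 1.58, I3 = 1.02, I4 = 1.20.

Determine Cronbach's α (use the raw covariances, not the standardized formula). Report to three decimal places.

α = 0.719

Σσ²ᵢ = 1.35² + 1.58² + 1.02² + 1.20² = 6.7993
Covariances σ_ij = r_ij · s_i · s_j:
  σ(I1,I2) = 0.33 × 1.35 × 1.58 = 0.7039
  σ(I1,I3) = 0.49 × 1.35 × 1.02 = 0.6747
  σ(I1,I4) = 0.30 × 1.35 × 1.20 = 0.4860
  σ(I2,I3) = 0.18 × 1.58 × 1.02 = 0.2901
  σ(I2,I4) = 0.65 × 1.58 × 1.20 = 1.2324
  σ(I3,I4) = 0.48 × 1.02 × 1.20 = 0.5875
σ²_T = Σσ²ᵢ + 2·Σσ_ij = 6.7993 + 2 × 3.9746 = 14.7485
α = (4/3)·(1 − 6.7993/14.7485) = 0.719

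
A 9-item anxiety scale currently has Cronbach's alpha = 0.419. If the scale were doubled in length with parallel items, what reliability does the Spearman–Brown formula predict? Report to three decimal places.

predicted reliability = 0.591

Length factor m = 2
α' = m·α / (1 + (m−1)·α)
   = 2 × 0.419 / (1 + (2 − 1) × 0.419)
   = 0.8380 / 1.4190 = 0.591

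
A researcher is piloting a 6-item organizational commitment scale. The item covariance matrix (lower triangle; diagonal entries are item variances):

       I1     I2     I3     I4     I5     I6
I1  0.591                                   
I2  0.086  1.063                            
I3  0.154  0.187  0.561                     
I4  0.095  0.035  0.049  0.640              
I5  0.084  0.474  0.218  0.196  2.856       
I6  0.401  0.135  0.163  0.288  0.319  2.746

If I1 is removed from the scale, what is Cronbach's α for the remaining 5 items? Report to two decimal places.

Remaining items: I2, I3, I4, I5, I6 (k = 5).
Σσᵢ² = 1.063 + 0.561 + 0.640 + 2.856 + 2.746 = 7.866
total variance = 7.866 + 2 × 2.064 = 11.994
α (item deleted) = (5/4)·(1 − 7.866/11.994) = 0.43

α = 0.43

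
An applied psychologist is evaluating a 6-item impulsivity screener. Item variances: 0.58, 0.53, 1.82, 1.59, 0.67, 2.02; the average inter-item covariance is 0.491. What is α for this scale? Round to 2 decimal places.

α = 0.81

Σσ²ᵢ = 0.58 + 0.53 + 1.82 + 1.59 + 0.67 + 2.02 = 7.21
Sum of the 15 distinct covariances = 15 × 0.491 = 7.365
Var(T) = Σσ²ᵢ + 2·Σcov = 7.21 + 2 × 7.365 = 21.940
α = (6/5)·(1 − 7.21/21.940) = 0.81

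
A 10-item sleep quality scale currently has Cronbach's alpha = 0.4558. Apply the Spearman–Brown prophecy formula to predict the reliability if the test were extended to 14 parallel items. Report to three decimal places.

predicted reliability = 0.540

Length factor m = 14/10 = 1.4000
α' = m·α / (1 + (m−1)·α)
   = 14/10 × 0.4558 / (1 + (14/10 − 1) × 0.4558)
   = 0.6381 / 1.1823 = 0.540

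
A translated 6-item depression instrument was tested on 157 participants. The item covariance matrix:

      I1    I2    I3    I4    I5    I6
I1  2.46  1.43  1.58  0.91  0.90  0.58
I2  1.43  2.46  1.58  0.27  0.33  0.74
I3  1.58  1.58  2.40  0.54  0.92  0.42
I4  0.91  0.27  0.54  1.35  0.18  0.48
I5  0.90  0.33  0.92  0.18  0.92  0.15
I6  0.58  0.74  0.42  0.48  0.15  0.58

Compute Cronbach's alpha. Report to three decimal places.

Σσᵢ² = 2.46 + 2.46 + 2.40 + 1.35 + 0.92 + 0.58 = 10.17
Σ_{i<j} σ_ij = 11.01
σ²_T = 10.17 + 2 × 11.01 = 32.19
α = (k/(k−1))·(1 − Σσᵢ²/σ²_T) = (6/5)·(1 − 10.17/32.19) = 0.821

Cronbach's alpha = 0.821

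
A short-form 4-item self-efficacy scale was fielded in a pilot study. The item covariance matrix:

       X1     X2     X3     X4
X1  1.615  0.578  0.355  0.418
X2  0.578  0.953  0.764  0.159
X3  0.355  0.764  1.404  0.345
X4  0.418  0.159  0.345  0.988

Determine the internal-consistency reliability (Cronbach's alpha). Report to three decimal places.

Cronbach's alpha = 0.685

Σσᵢ² = 1.615 + 0.953 + 1.404 + 0.988 = 4.960
Sum of off-diagonal covariances = 2.619
Var(T) = 4.960 + 2 × 2.619 = 10.198
α = (k/(k−1))·(1 − Σσᵢ²/Var(T)) = (4/3)·(1 − 4.960/10.198) = 0.685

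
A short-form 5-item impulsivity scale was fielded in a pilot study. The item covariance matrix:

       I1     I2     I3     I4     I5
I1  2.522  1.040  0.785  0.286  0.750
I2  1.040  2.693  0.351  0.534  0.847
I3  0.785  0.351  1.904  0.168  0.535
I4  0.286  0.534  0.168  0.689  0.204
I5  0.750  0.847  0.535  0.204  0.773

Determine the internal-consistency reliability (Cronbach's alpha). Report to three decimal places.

Cronbach's alpha = 0.702

sum of item variances = 2.522 + 2.693 + 1.904 + 0.689 + 0.773 = 8.581
Sum of the distinct covariances = 5.500
total variance = 8.581 + 2 × 5.500 = 19.581
α = (k/(k−1))·(1 − sum of item variances/total variance) = (5/4)·(1 − 8.581/19.581) = 0.702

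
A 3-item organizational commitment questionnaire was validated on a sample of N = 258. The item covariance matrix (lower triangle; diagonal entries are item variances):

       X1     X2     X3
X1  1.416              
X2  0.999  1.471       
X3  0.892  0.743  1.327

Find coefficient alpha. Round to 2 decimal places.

coefficient alpha = 0.83

ΣVar(i) = 1.416 + 1.471 + 1.327 = 4.214
Sum of the distinct covariances = 2.634
Var(T) = 4.214 + 2 × 2.634 = 9.482
α = (k/(k−1))·(1 − ΣVar(i)/Var(T)) = (3/2)·(1 − 4.214/9.482) = 0.83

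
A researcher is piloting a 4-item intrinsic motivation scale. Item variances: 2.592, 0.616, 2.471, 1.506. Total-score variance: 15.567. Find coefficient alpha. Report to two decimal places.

coefficient alpha = 0.72

Σσᵢ² = 2.592 + 0.616 + 2.471 + 1.506 = 7.185
α = (k/(k−1))·(1 − Σσᵢ²/σ²_total) = (4/3)·(1 − 7.185/15.567) = 0.72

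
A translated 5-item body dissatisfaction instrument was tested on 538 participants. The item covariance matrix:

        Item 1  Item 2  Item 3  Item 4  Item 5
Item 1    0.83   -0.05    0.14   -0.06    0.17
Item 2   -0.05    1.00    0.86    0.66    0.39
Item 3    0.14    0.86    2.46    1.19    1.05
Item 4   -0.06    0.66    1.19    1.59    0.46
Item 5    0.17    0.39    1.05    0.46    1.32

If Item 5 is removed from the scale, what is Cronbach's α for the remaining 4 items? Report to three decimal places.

α = 0.643

Remaining items: Item 1, Item 2, Item 3, Item 4 (k = 4).
Σσᵢ² = 0.83 + 1.00 + 2.46 + 1.59 = 5.88
σ²_T = 5.88 + 2 × 2.74 = 11.36
α (item deleted) = (4/3)·(1 − 5.88/11.36) = 0.643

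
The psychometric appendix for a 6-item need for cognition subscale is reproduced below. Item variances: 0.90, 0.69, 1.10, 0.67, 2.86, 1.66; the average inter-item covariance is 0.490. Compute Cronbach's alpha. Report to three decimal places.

α = 0.781

ΣVar(i) = 0.90 + 0.69 + 1.10 + 0.67 + 2.86 + 1.66 = 7.88
Sum of the 15 distinct covariances = 15 × 0.490 = 7.350
σ²_T = ΣVar(i) + 2·Σcov = 7.88 + 2 × 7.350 = 22.580
α = (6/5)·(1 − 7.88/22.580) = 0.781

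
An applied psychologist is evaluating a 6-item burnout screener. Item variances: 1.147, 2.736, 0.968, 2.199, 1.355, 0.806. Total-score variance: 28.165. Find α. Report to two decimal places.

sum of item variances = 1.147 + 2.736 + 0.968 + 2.199 + 1.355 + 0.806 = 9.211
α = (k/(k−1))·(1 − sum of item variances/σ²_T) = (6/5)·(1 − 9.211/28.165) = 0.81

α = 0.81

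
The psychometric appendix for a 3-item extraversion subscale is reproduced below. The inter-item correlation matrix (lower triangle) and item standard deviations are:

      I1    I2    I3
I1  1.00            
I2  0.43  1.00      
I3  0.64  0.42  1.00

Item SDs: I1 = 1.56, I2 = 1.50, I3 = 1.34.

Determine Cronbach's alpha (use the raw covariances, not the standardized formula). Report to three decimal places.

Σσ²ᵢ = 1.56² + 1.50² + 1.34² = 6.4792
Covariances σ_ij = r_ij · s_i · s_j:
  σ(I1,I2) = 0.43 × 1.56 × 1.50 = 1.0062
  σ(I1,I3) = 0.64 × 1.56 × 1.34 = 1.3379
  σ(I2,I3) = 0.42 × 1.50 × 1.34 = 0.8442
σ²_T = Σσ²ᵢ + 2·Σσ_ij = 6.4792 + 2 × 3.1883 = 12.8558
α = (3/2)·(1 − 6.4792/12.8558) = 0.744

α = 0.744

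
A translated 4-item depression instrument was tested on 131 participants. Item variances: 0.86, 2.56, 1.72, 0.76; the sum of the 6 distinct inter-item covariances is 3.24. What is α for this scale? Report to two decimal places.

Σσᵢ² = 0.86 + 2.56 + 1.72 + 0.76 = 5.90
Sum of distinct covariances = 3.24
σ²_total = Σσᵢ² + 2·Σcov = 5.90 + 2 × 3.24 = 12.38
α = (4/3)·(1 − 5.90/12.38) = 0.70

α = 0.70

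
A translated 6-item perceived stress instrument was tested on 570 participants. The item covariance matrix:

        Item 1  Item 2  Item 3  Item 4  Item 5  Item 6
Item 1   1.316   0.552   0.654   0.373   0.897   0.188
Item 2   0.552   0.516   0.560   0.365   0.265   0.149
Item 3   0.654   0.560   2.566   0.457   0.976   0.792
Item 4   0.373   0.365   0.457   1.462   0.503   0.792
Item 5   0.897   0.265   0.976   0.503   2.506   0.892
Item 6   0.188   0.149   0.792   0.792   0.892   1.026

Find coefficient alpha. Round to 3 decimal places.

sum of item variances = 1.316 + 0.516 + 2.566 + 1.462 + 2.506 + 1.026 = 9.392
Sum of off-diagonal covariances = 8.415
σ²_T = 9.392 + 2 × 8.415 = 26.222
α = (k/(k−1))·(1 − sum of item variances/σ²_T) = (6/5)·(1 − 9.392/26.222) = 0.770

α = 0.770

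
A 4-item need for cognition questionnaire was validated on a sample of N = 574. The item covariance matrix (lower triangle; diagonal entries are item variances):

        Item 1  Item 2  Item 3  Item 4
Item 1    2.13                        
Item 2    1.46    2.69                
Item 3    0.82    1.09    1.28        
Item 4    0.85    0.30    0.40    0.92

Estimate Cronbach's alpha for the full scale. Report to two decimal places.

sum of item variances = 2.13 + 2.69 + 1.28 + 0.92 = 7.02
Sum of the distinct covariances = 4.92
Var(T) = 7.02 + 2 × 4.92 = 16.86
α = (k/(k−1))·(1 − sum of item variances/Var(T)) = (4/3)·(1 − 7.02/16.86) = 0.78

Cronbach's alpha = 0.78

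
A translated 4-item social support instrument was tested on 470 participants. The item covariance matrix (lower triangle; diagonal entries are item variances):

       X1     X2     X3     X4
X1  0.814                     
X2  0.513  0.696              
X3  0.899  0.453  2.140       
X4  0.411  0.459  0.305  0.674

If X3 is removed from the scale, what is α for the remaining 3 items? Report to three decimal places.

α = 0.838

Remaining items: X1, X2, X4 (k = 3).
sum of item variances = 0.814 + 0.696 + 0.674 = 2.184
σ²_T = 2.184 + 2 × 1.383 = 4.950
α (item deleted) = (3/2)·(1 − 2.184/4.950) = 0.838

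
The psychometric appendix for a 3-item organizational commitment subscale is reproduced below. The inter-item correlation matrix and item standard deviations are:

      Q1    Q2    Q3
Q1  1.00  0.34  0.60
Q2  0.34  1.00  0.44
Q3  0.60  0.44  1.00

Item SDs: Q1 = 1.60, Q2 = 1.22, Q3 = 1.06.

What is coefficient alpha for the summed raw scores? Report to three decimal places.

Σσ²ᵢ = 1.60² + 1.22² + 1.06² = 5.1720
Covariances σ_ij = r_ij · s_i · s_j:
  σ(Q1,Q2) = 0.34 × 1.60 × 1.22 = 0.6637
  σ(Q1,Q3) = 0.60 × 1.60 × 1.06 = 1.0176
  σ(Q2,Q3) = 0.44 × 1.22 × 1.06 = 0.5690
σ²_T = Σσ²ᵢ + 2·Σσ_ij = 5.1720 + 2 × 2.2503 = 9.6726
α = (3/2)·(1 − 5.1720/9.6726) = 0.698

coefficient alpha = 0.698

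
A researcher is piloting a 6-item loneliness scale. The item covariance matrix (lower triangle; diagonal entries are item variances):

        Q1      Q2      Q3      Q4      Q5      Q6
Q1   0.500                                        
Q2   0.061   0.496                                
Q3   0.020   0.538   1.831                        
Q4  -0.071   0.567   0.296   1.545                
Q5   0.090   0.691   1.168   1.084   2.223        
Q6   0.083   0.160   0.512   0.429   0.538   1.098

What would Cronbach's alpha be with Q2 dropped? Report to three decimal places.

α = 0.669

Remaining items: Q1, Q3, Q4, Q5, Q6 (k = 5).
Σσ²ᵢ = 0.500 + 1.831 + 1.545 + 2.223 + 1.098 = 7.197
Var(T) = 7.197 + 2 × 4.149 = 15.495
α (item deleted) = (5/4)·(1 − 7.197/15.495) = 0.669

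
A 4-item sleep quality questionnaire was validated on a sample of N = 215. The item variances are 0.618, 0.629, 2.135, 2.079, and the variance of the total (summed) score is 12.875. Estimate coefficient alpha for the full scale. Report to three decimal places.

Σσ²ᵢ = 0.618 + 0.629 + 2.135 + 2.079 = 5.461
α = (k/(k−1))·(1 − Σσ²ᵢ/total variance) = (4/3)·(1 − 5.461/12.875) = 0.768

coefficient alpha = 0.768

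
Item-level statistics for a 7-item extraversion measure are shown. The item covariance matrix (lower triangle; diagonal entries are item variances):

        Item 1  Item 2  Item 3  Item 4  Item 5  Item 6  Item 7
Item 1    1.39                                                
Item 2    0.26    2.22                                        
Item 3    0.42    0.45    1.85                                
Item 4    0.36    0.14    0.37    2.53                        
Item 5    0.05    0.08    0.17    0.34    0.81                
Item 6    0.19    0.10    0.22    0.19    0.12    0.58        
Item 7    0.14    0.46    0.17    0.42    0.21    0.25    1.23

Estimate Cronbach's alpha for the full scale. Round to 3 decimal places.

Cronbach's alpha = 0.572

Σσ²ᵢ = 1.39 + 2.22 + 1.85 + 2.53 + 0.81 + 0.58 + 1.23 = 10.61
Σ_{i<j} σ_ij = 5.11
σ²_total = 10.61 + 2 × 5.11 = 20.83
α = (k/(k−1))·(1 − Σσ²ᵢ/σ²_total) = (7/6)·(1 − 10.61/20.83) = 0.572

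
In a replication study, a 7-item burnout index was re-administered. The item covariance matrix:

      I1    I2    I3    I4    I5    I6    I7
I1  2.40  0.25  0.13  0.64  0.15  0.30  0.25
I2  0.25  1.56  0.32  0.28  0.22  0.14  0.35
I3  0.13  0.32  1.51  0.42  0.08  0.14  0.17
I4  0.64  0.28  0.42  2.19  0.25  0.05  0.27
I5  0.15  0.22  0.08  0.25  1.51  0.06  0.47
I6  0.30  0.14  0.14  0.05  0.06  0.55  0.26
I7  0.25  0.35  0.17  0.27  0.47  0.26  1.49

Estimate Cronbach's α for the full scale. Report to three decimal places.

α = 0.561

sum of item variances = 2.40 + 1.56 + 1.51 + 2.19 + 1.51 + 0.55 + 1.49 = 11.21
Sum of the distinct covariances = 5.20
Var(T) = 11.21 + 2 × 5.20 = 21.61
α = (k/(k−1))·(1 − sum of item variances/Var(T)) = (7/6)·(1 − 11.21/21.61) = 0.561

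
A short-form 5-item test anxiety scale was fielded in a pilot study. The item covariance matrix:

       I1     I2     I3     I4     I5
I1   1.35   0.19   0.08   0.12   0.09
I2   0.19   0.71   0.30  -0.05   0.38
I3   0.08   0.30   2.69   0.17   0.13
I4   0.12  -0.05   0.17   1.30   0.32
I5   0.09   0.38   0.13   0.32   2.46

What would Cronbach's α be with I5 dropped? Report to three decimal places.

Cronbach's α = 0.282

Remaining items: I1, I2, I3, I4 (k = 4).
ΣVar(i) = 1.35 + 0.71 + 2.69 + 1.30 = 6.05
σ²_T = 6.05 + 2 × 0.81 = 7.67
α (item deleted) = (4/3)·(1 − 6.05/7.67) = 0.282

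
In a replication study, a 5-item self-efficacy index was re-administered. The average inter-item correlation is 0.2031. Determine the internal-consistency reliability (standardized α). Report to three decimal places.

standardized α = 0.560

Standardized α = k·r̄ / (1 + (k−1)·r̄) = 5 × 0.2031 / (1 + 4 × 0.2031)
  = 1.0155 / 1.8124 = 0.560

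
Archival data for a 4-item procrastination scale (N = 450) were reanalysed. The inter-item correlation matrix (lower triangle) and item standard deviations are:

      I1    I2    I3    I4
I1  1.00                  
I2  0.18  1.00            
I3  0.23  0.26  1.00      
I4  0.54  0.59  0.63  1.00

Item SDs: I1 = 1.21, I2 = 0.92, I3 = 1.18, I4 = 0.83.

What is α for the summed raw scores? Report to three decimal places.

α = 0.699

Σσ²ᵢ = 1.21² + 0.92² + 1.18² + 0.83² = 4.3918
Covariances σ_ij = r_ij · s_i · s_j:
  σ(I1,I2) = 0.18 × 1.21 × 0.92 = 0.2004
  σ(I1,I3) = 0.23 × 1.21 × 1.18 = 0.3284
  σ(I1,I4) = 0.54 × 1.21 × 0.83 = 0.5423
  σ(I2,I3) = 0.26 × 0.92 × 1.18 = 0.2823
  σ(I2,I4) = 0.59 × 0.92 × 0.83 = 0.4505
  σ(I3,I4) = 0.63 × 1.18 × 0.83 = 0.6170
σ²_T = Σσ²ᵢ + 2·Σσ_ij = 4.3918 + 2 × 2.4209 = 9.2336
α = (4/3)·(1 − 4.3918/9.2336) = 0.699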